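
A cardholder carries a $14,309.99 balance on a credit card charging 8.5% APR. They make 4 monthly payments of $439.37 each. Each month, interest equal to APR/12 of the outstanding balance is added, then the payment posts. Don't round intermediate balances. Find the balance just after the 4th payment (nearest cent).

Monthly rate r = 8.5%/12 = 0.708333% = 0.00708333.
Each month: B ← B·(1+r) − $439.37.
Month 1: interest $101.36; balance after payment $13,971.98.
Month 2: interest $98.97; balance after payment $13,631.58.
Month 3: interest $96.56; balance after payment $13,288.77.
Month 4: interest $94.13; balance after payment $12,943.53.

$12,943.53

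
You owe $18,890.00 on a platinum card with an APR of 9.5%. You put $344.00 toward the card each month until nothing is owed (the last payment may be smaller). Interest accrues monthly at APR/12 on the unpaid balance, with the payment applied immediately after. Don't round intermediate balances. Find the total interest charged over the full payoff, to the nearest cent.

Monthly rate r = 9.5%/12 = 0.791667% = 0.00791667.
Payoff takes n = ⌈−ln(1 − rB₀/P)/ln(1+r)⌉ = ⌈72.341⌉ = 73 payments; the last is $117.64.
Total paid = 72·$344.00 + $117.64 = $24,885.64.
Total interest = total paid − principal = $24,885.64 − $18,890.00 = $5,995.64.

$5,995.64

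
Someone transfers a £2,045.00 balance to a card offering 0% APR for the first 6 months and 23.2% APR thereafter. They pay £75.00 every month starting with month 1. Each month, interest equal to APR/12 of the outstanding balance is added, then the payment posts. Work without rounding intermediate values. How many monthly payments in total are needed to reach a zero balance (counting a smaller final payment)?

Promo months 1–6 at r₀ = 0%/12 = 0; months 7+ at r₁ = 23.2%/12 = 0.0193333.
After month 6 (no interest yet): B = £2,045.00 − 6·£75.00 = £1,595.00.
Then at r₁ with £75.00/mo: n₂ = −ln(1 − r₁·B/P)/ln(1+r₁) ≈ 27.66 → 28 more payments.

34 months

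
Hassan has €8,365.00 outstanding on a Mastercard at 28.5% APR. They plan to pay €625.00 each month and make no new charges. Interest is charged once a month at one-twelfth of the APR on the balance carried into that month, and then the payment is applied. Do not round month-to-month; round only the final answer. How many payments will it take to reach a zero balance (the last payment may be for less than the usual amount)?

17 months

Monthly rate r = 28.5%/12 = 2.375% = 0.02375.
Recurrence: B ← B·(1+r) − €625.00.
Month 1: interest €198.67; balance after payment €7,938.67.
Month 2: interest €188.54; balance after payment €7,502.21.
Closed form: n = −ln(1 − rB₀/P)/ln(1+r) = −ln(0.68213)/ln(1.02375) ≈ 16.297, so the balance reaches zero during payment 17.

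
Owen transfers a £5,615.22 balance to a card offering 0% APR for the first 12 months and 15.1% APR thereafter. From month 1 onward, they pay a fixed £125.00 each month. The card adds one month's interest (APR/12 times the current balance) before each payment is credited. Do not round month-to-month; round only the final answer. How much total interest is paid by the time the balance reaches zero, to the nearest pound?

Promo months 1–12 at r₀ = 0%/12 = 0; months 13+ at r₁ = 15.1%/12 = 0.0125833.
After month 12 (no interest yet): B = £5,615.22 − 12·£125.00 = £4,115.22.
Then at r₁ with £125.00/mo: n₂ = −ln(1 − r₁·B/P)/ln(1+r₁) ≈ 42.77 → 43 more payments.
Total paid = 54·£125.00 + £96.96 = £6,846.96; interest = £6,846.96 − £5,615.22 = £1,231.74.

£1,232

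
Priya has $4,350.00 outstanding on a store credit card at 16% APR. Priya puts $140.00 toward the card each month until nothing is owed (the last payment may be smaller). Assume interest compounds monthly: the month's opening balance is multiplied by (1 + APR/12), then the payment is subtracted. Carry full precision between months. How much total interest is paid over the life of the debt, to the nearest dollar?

Monthly rate r = 16%/12 = 1.33333% = 0.0133333.
Payoff takes n = ⌈−ln(1 − rB₀/P)/ln(1+r)⌉ = ⌈40.386⌉ = 41 payments; the last is $54.28.
Total paid = 40·$140.00 + $54.28 = $5,654.28.
Total interest = total paid − principal = $5,654.28 − $4,350.00 = $1,304.28.

$1,304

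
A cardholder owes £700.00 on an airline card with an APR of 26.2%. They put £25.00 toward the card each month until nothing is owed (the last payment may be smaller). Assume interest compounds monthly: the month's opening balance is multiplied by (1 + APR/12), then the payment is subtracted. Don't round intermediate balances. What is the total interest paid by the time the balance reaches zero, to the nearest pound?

£394

Monthly rate r = 26.2%/12 = 2.18333% = 0.0218333.
Payoff takes n = ⌈−ln(1 − rB₀/P)/ln(1+r)⌉ = ⌈43.755⌉ = 44 payments; the last is £18.92.
Total paid = 43·£25.00 + £18.92 = £1,093.92.
Total interest = total paid − principal = £1,093.92 − £700.00 = £393.92.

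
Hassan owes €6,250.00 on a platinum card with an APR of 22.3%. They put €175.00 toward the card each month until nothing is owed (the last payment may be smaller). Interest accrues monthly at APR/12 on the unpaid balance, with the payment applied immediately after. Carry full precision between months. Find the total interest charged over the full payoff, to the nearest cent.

Monthly rate r = 22.3%/12 = 1.85833% = 0.0185833.
Payoff takes n = ⌈−ln(1 − rB₀/P)/ln(1+r)⌉ = ⌈59.183⌉ = 60 payments; the last is €32.27.
Total paid = 59·€175.00 + €32.27 = €10,357.27.
Total interest = total paid − principal = €10,357.27 − €6,250.00 = €4,107.27.

€4,107.27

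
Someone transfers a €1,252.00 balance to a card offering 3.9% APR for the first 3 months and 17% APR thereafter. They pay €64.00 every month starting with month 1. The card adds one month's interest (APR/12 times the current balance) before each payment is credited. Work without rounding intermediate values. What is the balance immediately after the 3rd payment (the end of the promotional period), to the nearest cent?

€1,071.62

Promo months 1–3 at r₀ = 3.9%/12 = 0.00325; months 4+ at r₁ = 17%/12 = 0.0141667.
After month 3: iterate B ← B·(1+r₀) − €64.00 for 3 months → €1,071.62.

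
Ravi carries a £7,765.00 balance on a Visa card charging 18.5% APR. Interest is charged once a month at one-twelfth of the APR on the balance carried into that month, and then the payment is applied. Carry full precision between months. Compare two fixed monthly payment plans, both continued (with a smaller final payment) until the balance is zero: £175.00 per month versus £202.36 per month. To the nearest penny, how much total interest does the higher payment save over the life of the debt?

Monthly rate r = 18.5%/12 = 1.54167% = 0.0154167.
At £175.00/mo: n = ⌈−ln(1 − rB₀/P)/ln(1+r)⌉ = 76 payments (last £54.89); total interest = total paid − £7,765.00 = £5,414.89.
At £202.36/mo: 59 payments (last £107.45); total interest £4,079.33.
Interest saved = £5,414.89 − £4,079.33 = £1,335.56.

£1,335.56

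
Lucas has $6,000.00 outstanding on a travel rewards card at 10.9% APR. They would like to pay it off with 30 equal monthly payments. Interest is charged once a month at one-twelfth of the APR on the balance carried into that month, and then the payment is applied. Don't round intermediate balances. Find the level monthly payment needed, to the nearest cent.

$229.39

Monthly rate r = 10.9%/12 = 0.908333% = 0.00908333.
Level-payment amortization: P = B₀·r / (1 − (1+r)^(−n)) = 6000.00·0.00908333 / (1 − 1.00908^(−30)).
Denominator 1 − (1+r)^(−30) = 0.23758926.
P = 54.5 / 0.23758926 ≈ 229.39.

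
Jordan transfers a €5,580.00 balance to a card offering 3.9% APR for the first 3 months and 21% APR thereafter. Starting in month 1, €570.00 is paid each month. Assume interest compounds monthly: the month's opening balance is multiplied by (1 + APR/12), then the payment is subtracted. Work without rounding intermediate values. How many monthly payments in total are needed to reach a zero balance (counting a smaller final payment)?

11 payments

Promo months 1–3 at r₀ = 3.9%/12 = 0.00325; months 4+ at r₁ = 21%/12 = 0.0175.
After month 3: iterate B ← B·(1+r₀) − €570.00 for 3 months → €3,919.02.
Then at r₁ with €570.00/mo: n₂ = −ln(1 − r₁·B/P)/ln(1+r₁) ≈ 7.39 → 8 more payments.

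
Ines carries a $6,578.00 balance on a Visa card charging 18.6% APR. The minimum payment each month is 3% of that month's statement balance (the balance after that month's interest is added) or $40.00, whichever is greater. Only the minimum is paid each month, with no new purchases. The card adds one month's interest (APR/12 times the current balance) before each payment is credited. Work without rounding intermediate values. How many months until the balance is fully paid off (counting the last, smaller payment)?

Monthly rate r = 18.6%/12 = 1.55% = 0.0155.
While 3% of the post-interest balance exceeds $40.00, each month B ← (B·(1+r))·(1 − 0.03), i.e. B shrinks by the factor (1+r)·0.97 = 0.98503.
This holds for months 1–107. Entering month 108 the balance is $1,310.45; 3% of the post-interest balance is now below $40.00, so the flat $40.00 minimum applies from here.
From month 108 a fixed $40.00 at rate r clears $1,310.45 in 47 more payments. Total: 107 + 47 = 154 months.

154 months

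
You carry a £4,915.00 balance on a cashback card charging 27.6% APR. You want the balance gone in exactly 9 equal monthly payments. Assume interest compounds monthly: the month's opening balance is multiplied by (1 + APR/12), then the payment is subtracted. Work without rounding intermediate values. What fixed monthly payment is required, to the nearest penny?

£610.82

Monthly rate r = 27.6%/12 = 2.3% = 0.023.
Level-payment amortization: P = B₀·r / (1 − (1+r)^(−n)) = 4915.00·0.023 / (1 − 1.023^(−9)).
Denominator 1 − (1+r)^(−9) = 0.185071894.
P = 113.045 / 0.185071894 ≈ 610.82.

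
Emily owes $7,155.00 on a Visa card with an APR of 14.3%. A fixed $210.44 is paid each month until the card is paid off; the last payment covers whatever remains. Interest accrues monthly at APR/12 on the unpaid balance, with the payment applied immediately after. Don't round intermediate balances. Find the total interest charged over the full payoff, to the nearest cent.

$2,073.32

Monthly rate r = 14.3%/12 = 1.19167% = 0.0119167.
Payoff takes n = ⌈−ln(1 − rB₀/P)/ln(1+r)⌉ = ⌈43.852⌉ = 44 payments; the last is $179.40.
Total paid = 43·$210.44 + $179.40 = $9,228.32.
Total interest = total paid − principal = $9,228.32 − $7,155.00 = $2,073.32.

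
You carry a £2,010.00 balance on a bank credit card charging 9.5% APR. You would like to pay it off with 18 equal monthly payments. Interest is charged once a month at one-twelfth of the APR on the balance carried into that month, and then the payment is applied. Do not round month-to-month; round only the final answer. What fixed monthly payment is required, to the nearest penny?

£120.25

Monthly rate r = 9.5%/12 = 0.791667% = 0.00791667.
Level-payment amortization: P = B₀·r / (1 − (1+r)^(−n)) = 2010.00·0.00791667 / (1 − 1.00792^(−18)).
Denominator 1 − (1+r)^(−18) = 0.132325728.
P = 15.9125 / 0.132325728 ≈ 120.25.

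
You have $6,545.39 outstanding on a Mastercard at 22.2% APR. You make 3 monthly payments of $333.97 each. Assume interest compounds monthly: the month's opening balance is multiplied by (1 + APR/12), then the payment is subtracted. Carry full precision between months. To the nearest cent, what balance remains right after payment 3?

Monthly rate r = 22.2%/12 = 1.85% = 0.0185.
Each month: B ← B·(1+r) − $333.97.
Month 1: interest $121.09; balance after payment $6,332.51.
Month 2: interest $117.15; balance after payment $6,115.69.
Month 3: interest $113.14; balance after payment $5,894.86.

$5,894.86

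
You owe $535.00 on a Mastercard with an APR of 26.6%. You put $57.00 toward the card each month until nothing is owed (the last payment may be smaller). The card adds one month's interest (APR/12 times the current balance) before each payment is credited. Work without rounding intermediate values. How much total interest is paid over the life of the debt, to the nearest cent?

Monthly rate r = 26.6%/12 = 2.21667% = 0.0221667.
Payoff takes n = ⌈−ln(1 − rB₀/P)/ln(1+r)⌉ = ⌈10.639⌉ = 11 payments; the last is $36.59.
Total paid = 10·$57.00 + $36.59 = $606.59.
Total interest = total paid − principal = $606.59 − $535.00 = $71.59.

$71.59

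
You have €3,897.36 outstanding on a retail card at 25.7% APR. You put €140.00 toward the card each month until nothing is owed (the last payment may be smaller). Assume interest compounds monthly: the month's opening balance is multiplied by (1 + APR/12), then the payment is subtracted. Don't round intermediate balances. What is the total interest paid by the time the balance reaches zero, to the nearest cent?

€2,094.14

Monthly rate r = 25.7%/12 = 2.14167% = 0.0214167.
Payoff takes n = ⌈−ln(1 − rB₀/P)/ln(1+r)⌉ = ⌈42.795⌉ = 43 payments; the last is €111.50.
Total paid = 42·€140.00 + €111.50 = €5,991.50.
Total interest = total paid − principal = €5,991.50 − €3,897.36 = €2,094.14.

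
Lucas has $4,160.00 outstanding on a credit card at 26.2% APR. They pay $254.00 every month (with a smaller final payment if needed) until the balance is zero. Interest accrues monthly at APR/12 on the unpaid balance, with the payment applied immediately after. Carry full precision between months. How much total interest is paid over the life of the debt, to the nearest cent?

$1,044.79

Monthly rate r = 26.2%/12 = 2.18333% = 0.0218333.
Payoff takes n = ⌈−ln(1 − rB₀/P)/ln(1+r)⌉ = ⌈20.489⌉ = 21 payments; the last is $124.79.
Total paid = 20·$254.00 + $124.79 = $5,204.79.
Total interest = total paid − principal = $5,204.79 − $4,160.00 = $1,044.79.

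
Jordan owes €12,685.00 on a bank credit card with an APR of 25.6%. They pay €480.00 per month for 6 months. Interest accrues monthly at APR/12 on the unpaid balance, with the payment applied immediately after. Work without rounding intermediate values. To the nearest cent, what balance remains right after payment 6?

Monthly rate r = 25.6%/12 = 2.13333% = 0.0213333.
Each month: B ← B·(1+r) − €480.00.
Month 1: interest €270.61; balance after payment €12,475.61.
Month 2: interest €266.15; balance after payment €12,261.76.
Month 3: interest €261.58; balance after payment €12,043.34.
Month 4: interest €256.92; balance after payment €11,820.27.
Month 5: interest €252.17; balance after payment €11,592.43.
Month 6: interest €247.31; balance after payment €11,359.74.

€11,359.74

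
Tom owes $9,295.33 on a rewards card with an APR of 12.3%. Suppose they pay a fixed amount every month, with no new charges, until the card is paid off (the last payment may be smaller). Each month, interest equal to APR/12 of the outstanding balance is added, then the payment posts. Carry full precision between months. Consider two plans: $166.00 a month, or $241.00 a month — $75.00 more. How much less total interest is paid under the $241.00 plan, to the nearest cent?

$1,999.32

Monthly rate r = 12.3%/12 = 1.025% = 0.01025.
At $166.00/mo: n = ⌈−ln(1 − rB₀/P)/ln(1+r)⌉ = 84 payments (last $110.87); total interest = total paid − $9,295.33 = $4,593.54.
At $241.00/mo: 50 payments (last $80.55); total interest $2,594.22.
Interest saved = $4,593.54 − $2,594.22 = $1,999.32.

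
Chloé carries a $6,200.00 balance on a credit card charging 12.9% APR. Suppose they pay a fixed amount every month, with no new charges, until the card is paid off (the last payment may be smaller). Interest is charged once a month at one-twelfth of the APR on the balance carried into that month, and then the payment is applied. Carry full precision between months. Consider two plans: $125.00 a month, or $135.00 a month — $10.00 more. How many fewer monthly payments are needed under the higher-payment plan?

Monthly rate r = 12.9%/12 = 1.075% = 0.01075.
At $125.00/mo: n = ⌈−ln(1 − rB₀/P)/ln(1+r)⌉ = 72 payments (last $31.43); total interest = total paid − $6,200.00 = $2,706.43.
At $135.00/mo: 64 payments (last $88.51); total interest $2,393.51.
Payments saved = 72 − 64 = 8.

8 fewer payments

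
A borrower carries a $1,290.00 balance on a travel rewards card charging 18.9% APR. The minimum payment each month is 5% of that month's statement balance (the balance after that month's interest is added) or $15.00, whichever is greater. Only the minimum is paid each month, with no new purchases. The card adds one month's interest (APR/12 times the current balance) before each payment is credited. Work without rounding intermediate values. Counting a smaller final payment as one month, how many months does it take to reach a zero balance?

66 months

Monthly rate r = 18.9%/12 = 1.575% = 0.01575.
While 5% of the post-interest balance exceeds $15.00, each month B ← (B·(1+r))·(1 − 0.05), i.e. B shrinks by the factor (1+r)·0.95 = 0.96496.
This holds for months 1–42. Entering month 43 the balance is $288.42; 5% of the post-interest balance is now below $15.00, so the flat $15.00 minimum applies from here.
From month 43 a fixed $15.00 at rate r clears $288.42 in 24 more payments. Total: 42 + 24 = 66 months.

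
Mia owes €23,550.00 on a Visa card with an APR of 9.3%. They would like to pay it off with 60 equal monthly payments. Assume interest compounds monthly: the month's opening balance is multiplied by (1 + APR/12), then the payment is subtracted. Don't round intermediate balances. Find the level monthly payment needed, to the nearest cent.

€492.30

Monthly rate r = 9.3%/12 = 0.775% = 0.00775.
Level-payment amortization: P = B₀·r / (1 − (1+r)^(−n)) = 23550.00·0.00775 / (1 − 1.00775^(−60)).
Denominator 1 − (1+r)^(−60) = 0.370737878.
P = 182.513 / 0.370737878 ≈ 492.30.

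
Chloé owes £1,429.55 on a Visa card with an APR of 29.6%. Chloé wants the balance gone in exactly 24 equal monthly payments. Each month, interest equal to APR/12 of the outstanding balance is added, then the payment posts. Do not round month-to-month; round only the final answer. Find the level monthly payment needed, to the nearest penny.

£79.64

Monthly rate r = 29.6%/12 = 2.46667% = 0.0246667.
Level-payment amortization: P = B₀·r / (1 − (1+r)^(−n)) = 1429.55·0.0246667 / (1 − 1.02467^(−24)).
Denominator 1 − (1+r)^(−24) = 0.44279193.
P = 35.2622 / 0.44279193 ≈ 79.64.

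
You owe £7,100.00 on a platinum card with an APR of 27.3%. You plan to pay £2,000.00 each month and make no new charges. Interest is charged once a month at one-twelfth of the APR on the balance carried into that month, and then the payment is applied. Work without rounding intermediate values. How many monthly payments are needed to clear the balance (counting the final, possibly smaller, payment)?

4 payments

Monthly rate r = 27.3%/12 = 2.275% = 0.02275.
Recurrence: B ← B·(1+r) − £2,000.00.
Month 1: interest £161.53; balance after payment £5,261.52.
Month 2: interest £119.70; balance after payment £3,381.22.
Month 3: interest £76.92; balance after payment £1,458.15.
Month 4: interest £33.17; balance after payment £0.00.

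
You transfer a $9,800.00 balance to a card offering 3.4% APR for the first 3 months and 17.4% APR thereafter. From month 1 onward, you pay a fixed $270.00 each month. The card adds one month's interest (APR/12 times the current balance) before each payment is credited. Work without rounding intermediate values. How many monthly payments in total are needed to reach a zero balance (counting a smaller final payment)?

Promo months 1–3 at r₀ = 3.4%/12 = 0.00283333; months 4+ at r₁ = 17.4%/12 = 0.0145.
After month 3: iterate B ← B·(1+r₀) − $270.00 for 3 months → $9,071.24.
Then at r₁ with $270.00/mo: n₂ = −ln(1 − r₁·B/P)/ln(1+r₁) ≈ 46.39 → 47 more payments.

50 payments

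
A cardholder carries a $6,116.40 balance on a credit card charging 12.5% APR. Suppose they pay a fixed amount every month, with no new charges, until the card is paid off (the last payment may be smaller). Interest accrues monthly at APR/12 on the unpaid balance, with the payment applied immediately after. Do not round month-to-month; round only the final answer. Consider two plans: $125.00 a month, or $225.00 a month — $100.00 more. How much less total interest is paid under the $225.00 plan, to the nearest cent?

Monthly rate r = 12.5%/12 = 1.04167% = 0.0104167.
At $125.00/mo: n = ⌈−ln(1 − rB₀/P)/ln(1+r)⌉ = 69 payments (last $97.43); total interest = total paid − $6,116.40 = $2,481.03.
At $225.00/mo: 33 payments (last $28.41); total interest $1,112.01.
Interest saved = $2,481.03 − $1,112.01 = $1,369.02.

$1,369.02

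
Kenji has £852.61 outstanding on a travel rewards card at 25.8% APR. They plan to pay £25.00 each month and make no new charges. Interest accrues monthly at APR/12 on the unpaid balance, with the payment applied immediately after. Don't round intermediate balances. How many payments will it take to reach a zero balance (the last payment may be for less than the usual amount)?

Monthly rate r = 25.8%/12 = 2.15% = 0.0215.
Recurrence: B ← B·(1+r) − £25.00.
Month 1: interest £18.33; balance after payment £845.94.
Month 2: interest £18.19; balance after payment £839.13.
Closed form: n = −ln(1 − rB₀/P)/ln(1+r) = −ln(0.26676)/ln(1.0215) ≈ 62.120, so the balance reaches zero during payment 63.

63 months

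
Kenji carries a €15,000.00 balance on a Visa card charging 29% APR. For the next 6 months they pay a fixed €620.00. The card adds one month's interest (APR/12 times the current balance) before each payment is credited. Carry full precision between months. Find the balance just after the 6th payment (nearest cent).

€13,358.59

Monthly rate r = 29%/12 = 2.41667% = 0.0241667.
Each month: B ← B·(1+r) − €620.00.
Month 1: interest €362.50; balance after payment €14,742.50.
Month 2: interest €356.28; balance after payment €14,478.78.
Month 3: interest €349.90; balance after payment €14,208.68.
Month 4: interest €343.38; balance after payment €13,932.06.
Month 5: interest €336.69; balance after payment €13,648.75.
Month 6: interest €329.84; balance after payment €13,358.59.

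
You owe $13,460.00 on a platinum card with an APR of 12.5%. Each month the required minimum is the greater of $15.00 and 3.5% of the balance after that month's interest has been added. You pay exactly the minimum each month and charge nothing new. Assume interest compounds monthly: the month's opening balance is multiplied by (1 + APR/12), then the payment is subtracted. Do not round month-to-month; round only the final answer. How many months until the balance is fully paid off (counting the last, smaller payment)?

Monthly rate r = 12.5%/12 = 1.04167% = 0.0104167.
While 3.5% of the post-interest balance exceeds $15.00, each month B ← (B·(1+r))·(1 − 0.035), i.e. B shrinks by the factor (1+r)·0.965 = 0.97505.
This holds for months 1–137. Entering month 138 the balance is $422.53; 3.5% of the post-interest balance is now below $15.00, so the flat $15.00 minimum applies from here.
From month 138 a fixed $15.00 at rate r clears $422.53 in 34 more payments. Total: 137 + 34 = 171 months.

171 months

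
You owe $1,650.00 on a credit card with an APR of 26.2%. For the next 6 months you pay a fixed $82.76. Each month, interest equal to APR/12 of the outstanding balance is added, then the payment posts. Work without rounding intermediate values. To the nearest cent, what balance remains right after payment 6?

$1,353.83

Monthly rate r = 26.2%/12 = 2.18333% = 0.0218333.
Each month: B ← B·(1+r) − $82.76.
Month 1: interest $36.02; balance after payment $1,603.27.
Month 2: interest $35.00; balance after payment $1,555.51.
Month 3: interest $33.96; balance after payment $1,506.71.
Month 4: interest $32.90; balance after payment $1,456.85.
Month 5: interest $31.81; balance after payment $1,405.90.
Month 6: interest $30.70; balance after payment $1,353.83.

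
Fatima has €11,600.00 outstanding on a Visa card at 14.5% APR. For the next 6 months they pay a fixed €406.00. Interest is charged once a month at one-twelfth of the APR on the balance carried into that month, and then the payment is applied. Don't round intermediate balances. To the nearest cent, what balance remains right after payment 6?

€9,956.03

Monthly rate r = 14.5%/12 = 1.20833% = 0.0120833.
Each month: B ← B·(1+r) − €406.00.
Month 1: interest €140.17; balance after payment €11,334.17.
Month 2: interest €136.95; balance after payment €11,065.12.
Month 3: interest €133.70; balance after payment €10,792.82.
Month 4: interest €130.41; balance after payment €10,517.24.
Month 5: interest €127.08; balance after payment €10,238.32.
Month 6: interest €123.71; balance after payment €9,956.03.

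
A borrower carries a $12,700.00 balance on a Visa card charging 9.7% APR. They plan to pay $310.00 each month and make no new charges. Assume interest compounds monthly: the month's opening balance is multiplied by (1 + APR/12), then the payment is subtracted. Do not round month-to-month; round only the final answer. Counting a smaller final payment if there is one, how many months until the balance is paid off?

Monthly rate r = 9.7%/12 = 0.808333% = 0.00808333.
Recurrence: B ← B·(1+r) − $310.00.
Month 1: interest $102.66; balance after payment $12,492.66.
Month 2: interest $100.98; balance after payment $12,283.64.
Closed form: n = −ln(1 − rB₀/P)/ln(1+r) = −ln(0.66884)/ln(1.00808) ≈ 49.958, so the balance reaches zero during payment 50.

50 payments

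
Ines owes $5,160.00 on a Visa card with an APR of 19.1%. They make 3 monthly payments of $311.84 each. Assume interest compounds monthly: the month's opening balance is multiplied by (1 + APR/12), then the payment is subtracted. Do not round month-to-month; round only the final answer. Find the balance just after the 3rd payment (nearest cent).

$4,459.84

Monthly rate r = 19.1%/12 = 1.59167% = 0.0159167.
Each month: B ← B·(1+r) − $311.84.
Month 1: interest $82.13; balance after payment $4,930.29.
Month 2: interest $78.47; balance after payment $4,696.92.
Month 3: interest $74.76; balance after payment $4,459.84.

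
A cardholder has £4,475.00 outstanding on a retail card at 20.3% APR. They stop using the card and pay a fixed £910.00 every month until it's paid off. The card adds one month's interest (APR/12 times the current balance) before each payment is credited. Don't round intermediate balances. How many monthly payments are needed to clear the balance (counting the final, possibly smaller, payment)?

6 payments

Monthly rate r = 20.3%/12 = 1.69167% = 0.0169167.
Recurrence: B ← B·(1+r) − £910.00.
Month 1: interest £75.70; balance after payment £3,640.70.
Month 2: interest £61.59; balance after payment £2,792.29.
Month 3: interest £47.24; balance after payment £1,929.53.
Month 4: interest £32.64; balance after payment £1,052.17.
Month 5: interest £17.80; balance after payment £159.97.
Month 6: interest £2.71; balance after payment £0.00.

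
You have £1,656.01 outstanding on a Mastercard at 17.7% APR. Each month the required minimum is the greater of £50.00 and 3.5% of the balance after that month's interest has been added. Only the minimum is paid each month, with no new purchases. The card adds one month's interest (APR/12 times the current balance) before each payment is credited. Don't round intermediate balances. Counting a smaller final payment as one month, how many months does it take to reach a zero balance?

Monthly rate r = 17.7%/12 = 1.475% = 0.01475.
While 3.5% of the post-interest balance exceeds £50.00, each month B ← (B·(1+r))·(1 − 0.035), i.e. B shrinks by the factor (1+r)·0.965 = 0.97923.
This holds for months 1–8. Entering month 9 the balance is £1,400.08; 3.5% of the post-interest balance is now below £50.00, so the flat £50.00 minimum applies from here.
From month 9 a fixed £50.00 at rate r clears £1,400.08 in 37 more payments. Total: 8 + 37 = 45 months.

45 months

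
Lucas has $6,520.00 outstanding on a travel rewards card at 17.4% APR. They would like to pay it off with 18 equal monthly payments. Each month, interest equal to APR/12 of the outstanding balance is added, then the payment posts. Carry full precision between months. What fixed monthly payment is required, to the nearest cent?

Monthly rate r = 17.4%/12 = 1.45% = 0.0145.
Level-payment amortization: P = B₀·r / (1 − (1+r)^(−n)) = 6520.00·0.0145 / (1 − 1.0145^(−18)).
Denominator 1 − (1+r)^(−18) = 0.228274101.
P = 94.54 / 0.228274101 ≈ 414.15.

$414.15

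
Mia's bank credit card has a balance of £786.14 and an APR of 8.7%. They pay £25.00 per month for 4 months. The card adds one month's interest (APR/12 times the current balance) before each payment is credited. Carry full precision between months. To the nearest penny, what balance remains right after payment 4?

£708.09

Monthly rate r = 8.7%/12 = 0.725% = 0.00725.
Each month: B ← B·(1+r) − £25.00.
Month 1: interest £5.70; balance after payment £766.84.
Month 2: interest £5.56; balance after payment £747.40.
Month 3: interest £5.42; balance after payment £727.82.
Month 4: interest £5.28; balance after payment £708.09.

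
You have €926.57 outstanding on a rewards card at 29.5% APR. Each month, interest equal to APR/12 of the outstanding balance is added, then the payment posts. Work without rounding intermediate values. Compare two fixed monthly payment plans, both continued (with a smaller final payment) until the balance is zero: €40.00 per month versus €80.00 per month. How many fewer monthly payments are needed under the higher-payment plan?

Monthly rate r = 29.5%/12 = 2.45833% = 0.0245833.
At €40.00/mo: n = ⌈−ln(1 − rB₀/P)/ln(1+r)⌉ = 35 payments (last €28.06); total interest = total paid − €926.57 = €461.49.
At €80.00/mo: 14 payments (last €63.97); total interest €177.40.
Payments saved = 35 − 14 = 21.

21 fewer payments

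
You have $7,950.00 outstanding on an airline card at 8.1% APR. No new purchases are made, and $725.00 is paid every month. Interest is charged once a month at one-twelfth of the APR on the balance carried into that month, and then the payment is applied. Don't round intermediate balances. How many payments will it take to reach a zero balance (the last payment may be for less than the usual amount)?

Monthly rate r = 8.1%/12 = 0.675% = 0.00675.
Recurrence: B ← B·(1+r) − $725.00.
Month 1: interest $53.66; balance after payment $7,278.66.
Month 2: interest $49.13; balance after payment $6,602.79.
Closed form: n = −ln(1 − rB₀/P)/ln(1+r) = −ln(0.92598)/ln(1.00675) ≈ 11.431, so the balance reaches zero during payment 12.

12 payments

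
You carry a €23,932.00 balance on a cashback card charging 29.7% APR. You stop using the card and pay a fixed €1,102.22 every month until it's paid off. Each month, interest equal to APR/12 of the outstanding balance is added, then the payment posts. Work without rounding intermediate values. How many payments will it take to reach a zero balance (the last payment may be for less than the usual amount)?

32 months

Monthly rate r = 29.7%/12 = 2.475% = 0.02475.
Recurrence: B ← B·(1+r) − €1,102.22.
Month 1: interest €592.32; balance after payment €23,422.10.
Month 2: interest €579.70; balance after payment €22,899.57.
Closed form: n = −ln(1 − rB₀/P)/ln(1+r) = −ln(0.46261)/ln(1.02475) ≈ 31.530, so the balance reaches zero during payment 32.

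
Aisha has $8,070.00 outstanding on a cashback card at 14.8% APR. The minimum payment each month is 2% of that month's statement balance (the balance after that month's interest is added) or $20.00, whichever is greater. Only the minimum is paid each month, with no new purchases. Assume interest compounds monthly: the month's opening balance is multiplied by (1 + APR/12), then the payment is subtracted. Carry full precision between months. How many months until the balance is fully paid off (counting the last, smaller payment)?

342 months

Monthly rate r = 14.8%/12 = 1.23333% = 0.0123333.
While 2% of the post-interest balance exceeds $20.00, each month B ← (B·(1+r))·(1 − 0.02), i.e. B shrinks by the factor (1+r)·0.98 = 0.99209.
This holds for months 1–265. Entering month 266 the balance is $982.93; 2% of the post-interest balance is now below $20.00, so the flat $20.00 minimum applies from here.
From month 266 a fixed $20.00 at rate r clears $982.93 in 77 more payments. Total: 265 + 77 = 342 months.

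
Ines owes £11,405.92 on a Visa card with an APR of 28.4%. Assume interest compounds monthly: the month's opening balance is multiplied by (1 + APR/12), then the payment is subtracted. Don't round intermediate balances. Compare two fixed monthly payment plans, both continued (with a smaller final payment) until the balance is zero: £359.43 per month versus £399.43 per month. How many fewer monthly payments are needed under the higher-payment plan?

11 fewer payments

Monthly rate r = 28.4%/12 = 2.36667% = 0.0236667.
At £359.43/mo: n = ⌈−ln(1 − rB₀/P)/ln(1+r)⌉ = 60 payments (last £159.73); total interest = total paid − £11,405.92 = £9,960.18.
At £399.43/mo: 49 payments (last £63.29); total interest £7,830.01.
Payments saved = 60 − 49 = 11.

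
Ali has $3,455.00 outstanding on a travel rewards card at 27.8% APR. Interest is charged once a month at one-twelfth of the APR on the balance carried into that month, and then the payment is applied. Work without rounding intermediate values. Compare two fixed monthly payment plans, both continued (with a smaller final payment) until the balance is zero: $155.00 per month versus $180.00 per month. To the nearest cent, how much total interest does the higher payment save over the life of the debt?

$293.75

Monthly rate r = 27.8%/12 = 2.31667% = 0.0231667.
At $155.00/mo: n = ⌈−ln(1 − rB₀/P)/ln(1+r)⌉ = 32 payments (last $112.08); total interest = total paid − $3,455.00 = $1,462.08.
At $180.00/mo: 26 payments (last $123.33); total interest $1,168.33.
Interest saved = $1,462.08 − $1,168.33 = $293.75.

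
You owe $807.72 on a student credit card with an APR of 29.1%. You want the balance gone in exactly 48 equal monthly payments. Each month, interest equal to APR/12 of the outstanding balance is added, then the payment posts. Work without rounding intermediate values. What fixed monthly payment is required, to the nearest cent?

$28.66

Monthly rate r = 29.1%/12 = 2.425% = 0.02425.
Level-payment amortization: P = B₀·r / (1 − (1+r)^(−n)) = 807.72·0.02425 / (1 − 1.02425^(−48)).
Denominator 1 − (1+r)^(−48) = 0.683398248.
P = 19.5872 / 0.683398248 ≈ 28.66.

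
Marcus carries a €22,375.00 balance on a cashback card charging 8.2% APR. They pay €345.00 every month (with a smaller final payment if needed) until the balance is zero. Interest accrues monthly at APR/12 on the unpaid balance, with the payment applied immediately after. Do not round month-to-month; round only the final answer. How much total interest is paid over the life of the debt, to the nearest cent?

€7,286.86

Monthly rate r = 8.2%/12 = 0.683333% = 0.00683333.
Payoff takes n = ⌈−ln(1 − rB₀/P)/ln(1+r)⌉ = ⌈85.976⌉ = 86 payments; the last is €336.86.
Total paid = 85·€345.00 + €336.86 = €29,661.86.
Total interest = total paid − principal = €29,661.86 − €22,375.00 = €7,286.86.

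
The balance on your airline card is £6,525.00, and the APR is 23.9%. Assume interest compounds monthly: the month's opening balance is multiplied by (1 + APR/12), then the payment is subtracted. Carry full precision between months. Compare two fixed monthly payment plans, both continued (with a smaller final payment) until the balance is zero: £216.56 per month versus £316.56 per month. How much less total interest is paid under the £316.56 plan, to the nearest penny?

Monthly rate r = 23.9%/12 = 1.99167% = 0.0199167.
At £216.56/mo: n = ⌈−ln(1 − rB₀/P)/ln(1+r)⌉ = 47 payments (last £103.34); total interest = total paid − £6,525.00 = £3,540.10.
At £316.56/mo: 27 payments (last £253.82); total interest £1,959.38.
Interest saved = £3,540.10 − £1,959.38 = £1,580.72.

£1,580.72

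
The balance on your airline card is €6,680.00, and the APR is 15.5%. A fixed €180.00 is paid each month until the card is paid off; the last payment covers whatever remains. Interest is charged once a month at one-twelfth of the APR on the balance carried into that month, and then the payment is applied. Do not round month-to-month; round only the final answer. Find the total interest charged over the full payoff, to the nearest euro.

€2,474

Monthly rate r = 15.5%/12 = 1.29167% = 0.0129167.
Payoff takes n = ⌈−ln(1 − rB₀/P)/ln(1+r)⌉ = ⌈50.856⌉ = 51 payments; the last is €154.18.
Total paid = 50·€180.00 + €154.18 = €9,154.18.
Total interest = total paid − principal = €9,154.18 − €6,680.00 = €2,474.18.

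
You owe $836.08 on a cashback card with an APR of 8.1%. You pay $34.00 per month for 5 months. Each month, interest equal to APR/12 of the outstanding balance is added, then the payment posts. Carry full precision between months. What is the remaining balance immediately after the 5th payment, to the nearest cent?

Monthly rate r = 8.1%/12 = 0.675% = 0.00675.
Each month: B ← B·(1+r) − $34.00.
Month 1: interest $5.64; balance after payment $807.72.
Month 2: interest $5.45; balance after payment $779.18.
Month 3: interest $5.26; balance after payment $750.44.
Month 4: interest $5.07; balance after payment $721.50.
Month 5: interest $4.87; balance after payment $692.37.

$692.37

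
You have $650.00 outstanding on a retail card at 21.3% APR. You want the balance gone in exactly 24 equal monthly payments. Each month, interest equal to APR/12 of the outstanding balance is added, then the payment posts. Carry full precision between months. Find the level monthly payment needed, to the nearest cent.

Monthly rate r = 21.3%/12 = 1.775% = 0.01775.
Level-payment amortization: P = B₀·r / (1 − (1+r)^(−n)) = 650.00·0.01775 / (1 − 1.01775^(−24)).
Denominator 1 − (1+r)^(−24) = 0.344438659.
P = 11.5375 / 0.344438659 ≈ 33.50.

$33.50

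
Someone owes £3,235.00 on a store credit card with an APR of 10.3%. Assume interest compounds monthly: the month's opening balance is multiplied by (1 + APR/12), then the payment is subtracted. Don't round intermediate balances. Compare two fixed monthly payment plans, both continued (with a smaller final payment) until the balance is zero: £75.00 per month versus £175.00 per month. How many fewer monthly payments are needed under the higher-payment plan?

34 fewer payments

Monthly rate r = 10.3%/12 = 0.858333% = 0.00858333.
At £75.00/mo: n = ⌈−ln(1 − rB₀/P)/ln(1+r)⌉ = 55 payments (last £7.71); total interest = total paid − £3,235.00 = £822.71.
At £175.00/mo: 21 payments (last £37.72); total interest £302.72.
Payments saved = 55 − 21 = 34.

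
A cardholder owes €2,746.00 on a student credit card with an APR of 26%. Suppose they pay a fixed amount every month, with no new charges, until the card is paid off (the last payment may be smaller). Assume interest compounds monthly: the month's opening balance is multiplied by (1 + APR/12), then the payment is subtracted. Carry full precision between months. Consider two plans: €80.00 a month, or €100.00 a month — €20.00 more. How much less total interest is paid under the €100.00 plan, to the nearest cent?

Monthly rate r = 26%/12 = 2.16667% = 0.0216667.
At €80.00/mo: n = ⌈−ln(1 − rB₀/P)/ln(1+r)⌉ = 64 payments (last €41.33); total interest = total paid − €2,746.00 = €2,335.33.
At €100.00/mo: 43 payments (last €16.49); total interest €1,470.49.
Interest saved = €2,335.33 − €1,470.49 = €864.84.

€864.84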